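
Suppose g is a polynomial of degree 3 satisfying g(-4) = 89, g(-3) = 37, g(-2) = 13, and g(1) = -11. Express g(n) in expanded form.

Write g(n) = an^3 + bn^2 + cn + d. Substituting each data point gives a linear system:
  -64a + 16b - 4c + d = 89
  -27a + 9b - 3c + d = 37
  -8a + 4b - 2c + d = 13
  a + b + c + d = -11
Solving the system yields a = -2, b = -4, c = -6, d = 1.
So g(n) = -2n³ - 4n² - 6n + 1.
Check: g(-3) = 37. ✓

g(n) = -2n^3 - 4n^2 - 6n + 1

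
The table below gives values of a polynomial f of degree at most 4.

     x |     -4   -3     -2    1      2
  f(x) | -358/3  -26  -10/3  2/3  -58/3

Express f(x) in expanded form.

f(x) = -x^4 - 2x^3 + (5/3)x^2 + 4x - 2

Write f(x) = ax^4 + bx^3 + cx^2 + dx + e. Substituting each data point gives a linear system:
  256a - 64b + 16c - 4d + e = -358/3
  81a - 27b + 9c - 3d + e = -26
  16a - 8b + 4c - 2d + e = -10/3
  a + b + c + d + e = 2/3
  16a + 8b + 4c + 2d + e = -58/3
Solving the system yields a = -1, b = -2, c = 5/3, d = 4, e = -2.
So f(x) = -x^4 - 2x^3 + (5/3)x^2 + 4x - 2.
Check: f(1) = 2/3. ✓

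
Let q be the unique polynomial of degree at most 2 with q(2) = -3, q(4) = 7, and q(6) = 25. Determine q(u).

q(u) = u^2 - u - 5

Using the Lagrange interpolation formula with nodes 2, 4, 6:
  L_0(u) = (u - 4)(u - 6) / 8
  L_1(u) = (u - 2)(u - 6) / -4
  L_2(u) = (u - 2)(u - 4) / 8
Then q(u) = -3·L_0(u) + 7·L_1(u) + 25·L_2(u).
Expanding and collecting terms gives q(u) = u^2 - u - 5.
Check: q(6) = 25. ✓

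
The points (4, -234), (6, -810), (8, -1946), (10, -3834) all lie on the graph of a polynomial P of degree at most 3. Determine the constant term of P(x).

6

Write P(x) = ax^3 + bx^2 + cx + d. Substituting each data point gives a linear system:
  64a + 16b + 4c + d = -234
  216a + 36b + 6c + d = -810
  512a + 64b + 8c + d = -1946
  1000a + 100b + 10c + d = -3834
Solving the system yields a = -4, b = 2, c = -4, d = 6.
So P(x) = -4x^3 + 2x^2 - 4x + 6.
The constant term is 6.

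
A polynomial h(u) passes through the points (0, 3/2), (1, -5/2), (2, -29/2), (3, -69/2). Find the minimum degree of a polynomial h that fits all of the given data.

Forward differences of the values at u = 0, 1, 2, 3:
  h  : 3/2  -5/2  -29/2  -69/2
  Δ  : -4  -12  -20
  Δ^2: -8  -8
  Δ^3: 0
The second differences are constant (-8) and nonzero, while all higher differences vanish, so the minimal degree is 2.

2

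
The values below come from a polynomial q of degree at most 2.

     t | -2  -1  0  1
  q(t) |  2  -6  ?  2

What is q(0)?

The 3 known points determine the degree-2 polynomial uniquely.
Write q(t) = at^2 + bt + c. Substituting each data point gives a linear system:
  4a - 2b + c = 2
  a - b + c = -6
  a + b + c = 2
Solving the system yields a = 4, b = 4, c = -6.
So q(t) = 4t² + 4t - 6.
Then q(0) = -6.

-6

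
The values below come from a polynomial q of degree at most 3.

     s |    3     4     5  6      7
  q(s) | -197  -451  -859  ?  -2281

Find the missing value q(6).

-1457

On equispaced nodes a degree-3 polynomial has vanishing fourth forward difference, so
  q(3) - 4·q(4) + 6·q(5) - 4·q(6) + q(7) = 0.
Substituting the known values and solving for q(6):
  -4·q(6) = 5828
  q(6) = -1457.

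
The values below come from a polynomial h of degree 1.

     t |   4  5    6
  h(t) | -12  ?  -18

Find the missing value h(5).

-15

The 2 known points determine the degree-1 polynomial uniquely.
Write h(t) = at + b. Substituting each data point gives a linear system:
  4a + b = -12
  6a + b = -18
Solving the system yields a = -3, b = 0.
So h(t) = -3t.
Then h(5) = -15.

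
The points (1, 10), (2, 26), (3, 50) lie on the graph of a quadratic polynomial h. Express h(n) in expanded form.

h(n) = 4n^2 + 4n + 2

Write h(n) = an^2 + bn + c. Substituting each data point gives a linear system:
  a + b + c = 10
  4a + 2b + c = 26
  9a + 3b + c = 50
Solving the system yields a = 4, b = 4, c = 2.
So h(n) = 4n^2 + 4n + 2.
Check: h(3) = 50. ✓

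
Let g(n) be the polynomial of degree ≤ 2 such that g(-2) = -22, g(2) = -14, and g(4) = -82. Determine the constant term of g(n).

Write g(n) = an^2 + bn + c. Substituting each data point gives a linear system:
  4a - 2b + c = -22
  4a + 2b + c = -14
  16a + 4b + c = -82
Solving the system yields a = -6, b = 2, c = 6.
So g(n) = -6n² + 2n + 6.
The constant term is 6.

6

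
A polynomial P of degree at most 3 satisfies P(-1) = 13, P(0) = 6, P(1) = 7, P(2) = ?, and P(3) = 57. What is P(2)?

22

The 4 known points determine the degree-3 polynomial uniquely.
Write P(n) = an^3 + bn^2 + cn + d. Substituting each data point gives a linear system:
  -a + b - c + d = 13
  d = 6
  a + b + c + d = 7
  27a + 9b + 3c + d = 57
Solving the system yields a = 1, b = 4, c = -4, d = 6.
So P(n) = n^3 + 4n^2 - 4n + 6.
Then P(2) = 22.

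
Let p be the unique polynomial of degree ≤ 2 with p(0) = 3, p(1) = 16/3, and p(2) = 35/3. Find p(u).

p(u) = 2u^2 + (1/3)u + 3

Using the Lagrange interpolation formula with nodes 0, 1, 2:
  L_0(u) = (u - 1)(u - 2) / 2
  L_1(u) = u(u - 2) / -1
  L_2(u) = u(u - 1) / 2
Then p(u) = 3·L_0(u) + 16/3·L_1(u) + 35/3·L_2(u).
Expanding and collecting terms gives p(u) = 2u^2 + (1/3)u + 3.
Check: p(2) = 35/3. ✓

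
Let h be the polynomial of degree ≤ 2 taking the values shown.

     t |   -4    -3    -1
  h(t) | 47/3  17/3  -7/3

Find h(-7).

Write h(t) = at^2 + bt + c. Substituting each data point gives a linear system:
  16a - 4b + c = 47/3
  9a - 3b + c = 17/3
  a - b + c = -7/3
Solving the system yields a = 2, b = 4, c = -1/3.
So h(t) = 2t^2 + 4t - 1/3.
Then h(-7) = 209/3.

209/3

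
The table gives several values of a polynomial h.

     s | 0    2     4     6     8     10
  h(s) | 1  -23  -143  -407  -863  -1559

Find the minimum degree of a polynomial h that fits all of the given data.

Forward differences of the values at s = 0, 2, 4, 6, 8, 10:
  h  : 1  -23  -143  -407  -863  -1559
  Δ  : -24  -120  -264  -456  -696
  Δ^2: -96  -144  -192  -240
  Δ^3: -48  -48  -48
  Δ^4: 0  0
  Δ^5: 0
The third differences are constant (-48) and nonzero, while all higher differences vanish, so the minimal degree is 3.

3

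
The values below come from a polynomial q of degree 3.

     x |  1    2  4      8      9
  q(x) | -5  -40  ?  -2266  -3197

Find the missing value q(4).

The 4 known points determine the degree-3 polynomial uniquely.
Write q(x) = ax^3 + bx^2 + cx + d. Substituting each data point gives a linear system:
  a + b + c + d = -5
  8a + 4b + 2c + d = -40
  512a + 64b + 8c + d = -2266
  729a + 81b + 9c + d = -3197
Solving the system yields a = -4, b = -4, c = 5, d = -2.
So q(x) = -4x^3 - 4x^2 + 5x - 2.
Then q(4) = -302.

-302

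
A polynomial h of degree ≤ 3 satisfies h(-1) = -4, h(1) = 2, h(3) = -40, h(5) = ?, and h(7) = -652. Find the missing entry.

The 4 known points determine the degree-3 polynomial uniquely.
Write h(s) = as^3 + bs^2 + cs + d. Substituting each data point gives a linear system:
  -a + b - c + d = -4
  a + b + c + d = 2
  27a + 9b + 3c + d = -40
  343a + 49b + 7c + d = -652
Solving the system yields a = -2, b = 0, c = 5, d = -1.
So h(s) = -2s³ + 5s - 1.
Then h(5) = -226.

-226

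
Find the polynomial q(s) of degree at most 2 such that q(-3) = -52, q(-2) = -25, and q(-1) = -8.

q(s) = -5s^2 + 2s - 1

Write q(s) = as^2 + bs + c. Substituting each data point gives a linear system:
  9a - 3b + c = -52
  4a - 2b + c = -25
  a - b + c = -8
Solving the system yields a = -5, b = 2, c = -1.
So q(s) = -5s² + 2s - 1.
Check: q(-3) = -52. ✓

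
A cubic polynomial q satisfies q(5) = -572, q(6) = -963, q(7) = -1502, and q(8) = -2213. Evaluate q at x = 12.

Using the Lagrange interpolation formula with nodes 5, 6, 7, 8:
  L_0(x) = (x - 6)(x - 7)(x - 8) / -6
  L_1(x) = (x - 5)(x - 7)(x - 8) / 2
  L_2(x) = (x - 5)(x - 6)(x - 8) / -2
  L_3(x) = (x - 5)(x - 6)(x - 7) / 6
Then q(x) = -572·L_0(x) - 963·L_1(x) - 1502·L_2(x) - 2213·L_3(x).
Expanding and collecting terms gives q(x) = -4x^3 - 2x^2 - 5x + 3.
Evaluating at x = 12: q(12) = -7257.

-7257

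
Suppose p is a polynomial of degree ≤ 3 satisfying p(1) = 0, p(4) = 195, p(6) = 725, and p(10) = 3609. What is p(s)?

Using the Lagrange interpolation formula with nodes 1, 4, 6, 10:
  L_0(s) = (s - 4)(s - 6)(s - 10) / -135
  L_1(s) = (s - 1)(s - 6)(s - 10) / 36
  L_2(s) = (s - 1)(s - 4)(s - 10) / -40
  L_3(s) = (s - 1)(s - 4)(s - 6) / 216
Then p(s) = 0·L_0(s) + 195·L_1(s) + 725·L_2(s) + 3609·L_3(s).
Expanding and collecting terms gives p(s) = 4s^3 - 4s^2 + s - 1.
Check: p(6) = 725. ✓

p(s) = 4s^3 - 4s^2 + s - 1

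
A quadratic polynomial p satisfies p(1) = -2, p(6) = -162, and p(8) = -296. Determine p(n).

p(n) = -5n^2 + 3n

Write p(n) = an^2 + bn + c. Substituting each data point gives a linear system:
  a + b + c = -2
  36a + 6b + c = -162
  64a + 8b + c = -296
Solving the system yields a = -5, b = 3, c = 0.
So p(n) = -5n^2 + 3n.
Check: p(1) = -2. ✓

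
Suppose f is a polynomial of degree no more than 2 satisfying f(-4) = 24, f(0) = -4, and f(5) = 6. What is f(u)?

f(u) = u^2 - 3u - 4

Using the Lagrange interpolation formula with nodes -4, 0, 5:
  L_0(u) = u(u - 5) / 36
  L_1(u) = (u + 4)(u - 5) / -20
  L_2(u) = (u + 4)u / 45
Then f(u) = 24·L_0(u) - 4·L_1(u) + 6·L_2(u).
Expanding and collecting terms gives f(u) = u^2 - 3u - 4.
Check: f(-4) = 24. ✓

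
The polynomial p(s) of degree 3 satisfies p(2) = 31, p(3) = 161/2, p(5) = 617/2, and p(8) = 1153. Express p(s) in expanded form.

Write p(s) = as^3 + bs^2 + cs + d. Substituting each data point gives a linear system:
  8a + 4b + 2c + d = 31
  27a + 9b + 3c + d = 161/2
  125a + 25b + 5c + d = 617/2
  512a + 64b + 8c + d = 1153
Solving the system yields a = 2, b = 3/2, c = 4, d = 1.
So p(s) = 2s^3 + (3/2)s^2 + 4s + 1.
Check: p(8) = 1153. ✓

p(s) = 2s^3 + (3/2)s^2 + 4s + 1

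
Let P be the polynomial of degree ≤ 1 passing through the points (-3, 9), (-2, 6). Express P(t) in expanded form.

Write P(t) = at + b. Substituting each data point gives a linear system:
  -3a + b = 9
  -2a + b = 6
Solving the system yields a = -3, b = 0.
So P(t) = -3t.
Check: P(-2) = 6. ✓

P(t) = -3t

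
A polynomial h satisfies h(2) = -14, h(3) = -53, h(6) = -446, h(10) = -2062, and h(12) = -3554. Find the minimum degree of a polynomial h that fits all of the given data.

Divided differences on the nodes 2, 3, 6, 10, 12:
  order 0: -14  -53  -446  -2062  -3554
  order 1: -39  -131  -404  -746
  order 2: -23  -39  -57
  order 3: -2  -2
  order 4: 0
The order-3 divided differences are all -2 (nonzero) and every higher order vanishes, so the data lies on a polynomial of degree exactly 3.

3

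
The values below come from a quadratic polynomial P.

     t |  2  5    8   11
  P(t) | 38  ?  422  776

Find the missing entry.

176

The 3 known points determine the degree-2 polynomial uniquely.
Write P(t) = at^2 + bt + c. Substituting each data point gives a linear system:
  4a + 2b + c = 38
  64a + 8b + c = 422
  121a + 11b + c = 776
Solving the system yields a = 6, b = 4, c = 6.
So P(t) = 6t^2 + 4t + 6.
Then P(5) = 176.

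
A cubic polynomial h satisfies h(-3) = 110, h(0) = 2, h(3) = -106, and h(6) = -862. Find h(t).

Write h(t) = at^3 + bt^2 + ct + d. Substituting each data point gives a linear system:
  -27a + 9b - 3c + d = 110
  d = 2
  27a + 9b + 3c + d = -106
  216a + 36b + 6c + d = -862
Solving the system yields a = -4, b = 0, c = 0, d = 2.
So h(t) = -4t^3 + 2.
Check: h(6) = -862. ✓

h(t) = -4t^3 + 2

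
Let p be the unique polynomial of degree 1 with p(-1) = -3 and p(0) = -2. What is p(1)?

-1

Using the Lagrange interpolation formula with nodes -1, 0:
  L_0(t) = t / -1
  L_1(t) = (t + 1) / 1
Then p(t) = -3·L_0(t) - 2·L_1(t).
Expanding and collecting terms gives p(t) = t - 2.
Evaluating at t = 1: p(1) = -1.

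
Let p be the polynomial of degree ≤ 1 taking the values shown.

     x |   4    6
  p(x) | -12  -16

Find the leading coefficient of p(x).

Write p(x) = ax + b. Substituting each data point gives a linear system:
  4a + b = -12
  6a + b = -16
Solving the system yields a = -2, b = -4.
So p(x) = -2x - 4.
The leading coefficient is -2.

-2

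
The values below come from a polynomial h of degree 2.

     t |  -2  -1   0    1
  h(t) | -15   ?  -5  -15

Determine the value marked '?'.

-5

The 3 known points determine the degree-2 polynomial uniquely.
Write h(t) = at^2 + bt + c. Substituting each data point gives a linear system:
  4a - 2b + c = -15
  c = -5
  a + b + c = -15
Solving the system yields a = -5, b = -5, c = -5.
So h(t) = -5t² - 5t - 5.
Then h(-1) = -5.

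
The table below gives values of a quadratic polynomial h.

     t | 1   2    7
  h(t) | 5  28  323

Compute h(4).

Write h(t) = at^2 + bt + c. Substituting each data point gives a linear system:
  a + b + c = 5
  4a + 2b + c = 28
  49a + 7b + c = 323
Solving the system yields a = 6, b = 5, c = -6.
So h(t) = 6t^2 + 5t - 6.
Then h(4) = 110.

110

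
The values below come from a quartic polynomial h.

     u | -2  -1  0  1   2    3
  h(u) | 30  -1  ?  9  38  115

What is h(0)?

-2

On equispaced nodes a degree-4 polynomial has vanishing fifth forward difference, so
  - h(-2) + 5·h(-1) - 10·h(0) + 10·h(1) - 5·h(2) + h(3) = 0.
Substituting the known values and solving for h(0):
  -10·h(0) = 20
  h(0) = -2.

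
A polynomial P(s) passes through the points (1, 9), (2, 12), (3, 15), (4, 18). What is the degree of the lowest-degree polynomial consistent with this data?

1

Forward differences of the values at s = 1, 2, 3, 4:
  P  : 9  12  15  18
  Δ  : 3  3  3
  Δ^2: 0  0
  Δ^3: 0
The first differences are constant (3) and nonzero, while all higher differences vanish, so the minimal degree is 1.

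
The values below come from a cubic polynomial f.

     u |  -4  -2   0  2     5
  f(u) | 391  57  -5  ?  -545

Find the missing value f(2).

The 4 known points determine the degree-3 polynomial uniquely.
Write f(u) = au^3 + bu^2 + cu + d. Substituting each data point gives a linear system:
  -64a + 16b - 4c + d = 391
  -8a + 4b - 2c + d = 57
  d = -5
  125a + 25b + 5c + d = -545
Solving the system yields a = -5, b = 4, c = -3, d = -5.
So f(u) = -5u³ + 4u² - 3u - 5.
Then f(2) = -35.

-35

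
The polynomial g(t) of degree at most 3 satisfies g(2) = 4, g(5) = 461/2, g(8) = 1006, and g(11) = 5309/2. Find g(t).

g(t) = 2t^3 + (1/2)t^2 - 6t - 2

Write g(t) = at^3 + bt^2 + ct + d. Substituting each data point gives a linear system:
  8a + 4b + 2c + d = 4
  125a + 25b + 5c + d = 461/2
  512a + 64b + 8c + d = 1006
  1331a + 121b + 11c + d = 5309/2
Solving the system yields a = 2, b = 1/2, c = -6, d = -2.
So g(t) = 2t^3 + (1/2)t^2 - 6t - 2.
Check: g(8) = 1006. ✓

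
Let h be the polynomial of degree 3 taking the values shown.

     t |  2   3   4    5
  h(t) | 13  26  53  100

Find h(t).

h(t) = t^3 - 2t^2 + 4t + 5

Using the Lagrange interpolation formula with nodes 2, 3, 4, 5:
  L_0(t) = (t - 3)(t - 4)(t - 5) / -6
  L_1(t) = (t - 2)(t - 4)(t - 5) / 2
  L_2(t) = (t - 2)(t - 3)(t - 5) / -2
  L_3(t) = (t - 2)(t - 3)(t - 4) / 6
Then h(t) = 13·L_0(t) + 26·L_1(t) + 53·L_2(t) + 100·L_3(t).
Expanding and collecting terms gives h(t) = t^3 - 2t^2 + 4t + 5.
Check: h(4) = 53. ✓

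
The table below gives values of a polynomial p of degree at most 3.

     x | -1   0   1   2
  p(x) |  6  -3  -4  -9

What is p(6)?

Using the Lagrange interpolation formula with nodes -1, 0, 1, 2:
  L_0(x) = x(x - 1)(x - 2) / -6
  L_1(x) = (x + 1)(x - 1)(x - 2) / 2
  L_2(x) = (x + 1)x(x - 2) / -2
  L_3(x) = (x + 1)x(x - 1) / 6
Then p(x) = 6·L_0(x) - 3·L_1(x) - 4·L_2(x) - 9·L_3(x).
Expanding and collecting terms gives p(x) = -2x^3 + 4x^2 - 3x - 3.
Evaluating at x = 6: p(6) = -309.

-309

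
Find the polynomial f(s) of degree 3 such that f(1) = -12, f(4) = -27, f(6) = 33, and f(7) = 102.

f(s) = s^3 - 4s^2 - 6s - 3

Write f(s) = as^3 + bs^2 + cs + d. Substituting each data point gives a linear system:
  a + b + c + d = -12
  64a + 16b + 4c + d = -27
  216a + 36b + 6c + d = 33
  343a + 49b + 7c + d = 102
Solving the system yields a = 1, b = -4, c = -6, d = -3.
So f(s) = s³ - 4s² - 6s - 3.
Check: f(4) = -27. ✓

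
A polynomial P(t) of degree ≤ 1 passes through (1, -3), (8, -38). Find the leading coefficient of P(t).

Write P(t) = at + b. Substituting each data point gives a linear system:
  a + b = -3
  8a + b = -38
Solving the system yields a = -5, b = 2.
So P(t) = -5t + 2.
The leading coefficient is -5.

-5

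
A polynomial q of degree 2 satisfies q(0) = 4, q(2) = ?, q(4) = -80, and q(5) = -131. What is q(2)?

The 3 known points determine the degree-2 polynomial uniquely.
Write q(u) = au^2 + bu + c. Substituting each data point gives a linear system:
  c = 4
  16a + 4b + c = -80
  25a + 5b + c = -131
Solving the system yields a = -6, b = 3, c = 4.
So q(u) = -6u^2 + 3u + 4.
Then q(2) = -14.

-14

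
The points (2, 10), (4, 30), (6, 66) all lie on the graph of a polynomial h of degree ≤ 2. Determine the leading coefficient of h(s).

Write h(s) = as^2 + bs + c. Substituting each data point gives a linear system:
  4a + 2b + c = 10
  16a + 4b + c = 30
  36a + 6b + c = 66
Solving the system yields a = 2, b = -2, c = 6.
So h(s) = 2s² - 2s + 6.
The leading coefficient is 2.

2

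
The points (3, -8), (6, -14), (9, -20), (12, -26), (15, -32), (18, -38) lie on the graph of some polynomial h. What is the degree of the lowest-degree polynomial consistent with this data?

1

Forward differences of the values at s = 3, 6, 9, 12, 15, 18:
  h  : -8  -14  -20  -26  -32  -38
  Δ  : -6  -6  -6  -6  -6
  Δ^2: 0  0  0  0
  Δ^3: 0  0  0
  Δ^4: 0  0
  Δ^5: 0
The first differences are constant (-6) and nonzero, while all higher differences vanish, so the minimal degree is 1.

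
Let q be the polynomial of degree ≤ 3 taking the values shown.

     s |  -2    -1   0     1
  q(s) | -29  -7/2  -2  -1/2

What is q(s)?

q(s) = 4s^3 - (5/2)s - 2

Write q(s) = as^3 + bs^2 + cs + d. Substituting each data point gives a linear system:
  -8a + 4b - 2c + d = -29
  -a + b - c + d = -7/2
  d = -2
  a + b + c + d = -1/2
Solving the system yields a = 4, b = 0, c = -5/2, d = -2.
So q(s) = 4s^3 - (5/2)s - 2.
Check: q(0) = -2. ✓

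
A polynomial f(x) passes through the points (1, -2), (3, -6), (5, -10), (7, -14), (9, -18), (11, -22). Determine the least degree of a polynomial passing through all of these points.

1

Forward differences of the values at x = 1, 3, 5, 7, 9, 11:
  f  : -2  -6  -10  -14  -18  -22
  Δ  : -4  -4  -4  -4  -4
  Δ^2: 0  0  0  0
  Δ^3: 0  0  0
  Δ^4: 0  0
  Δ^5: 0
The first differences are constant (-4) and nonzero, while all higher differences vanish, so the minimal degree is 1.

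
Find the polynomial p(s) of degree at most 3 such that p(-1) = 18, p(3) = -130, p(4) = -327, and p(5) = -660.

p(s) = -6s^3 + 4s^2 - 3s + 5

Write p(s) = as^3 + bs^2 + cs + d. Substituting each data point gives a linear system:
  -a + b - c + d = 18
  27a + 9b + 3c + d = -130
  64a + 16b + 4c + d = -327
  125a + 25b + 5c + d = -660
Solving the system yields a = -6, b = 4, c = -3, d = 5.
So p(s) = -6s^3 + 4s^2 - 3s + 5.
Check: p(4) = -327. ✓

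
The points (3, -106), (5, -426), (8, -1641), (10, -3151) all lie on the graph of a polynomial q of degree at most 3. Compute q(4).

-229

Write q(s) = as^3 + bs^2 + cs + d. Substituting each data point gives a linear system:
  27a + 9b + 3c + d = -106
  125a + 25b + 5c + d = -426
  512a + 64b + 8c + d = -1641
  1000a + 100b + 10c + d = -3151
Solving the system yields a = -3, b = -1, c = -5, d = -1.
So q(s) = -3s^3 - s^2 - 5s - 1.
Then q(4) = -229.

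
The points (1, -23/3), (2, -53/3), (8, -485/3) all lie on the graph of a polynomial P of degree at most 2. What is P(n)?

P(n) = -2n^2 - 4n - 5/3

Write P(n) = an^2 + bn + c. Substituting each data point gives a linear system:
  a + b + c = -23/3
  4a + 2b + c = -53/3
  64a + 8b + c = -485/3
Solving the system yields a = -2, b = -4, c = -5/3.
So P(n) = -2n^2 - 4n - 5/3.
Check: P(8) = -485/3. ✓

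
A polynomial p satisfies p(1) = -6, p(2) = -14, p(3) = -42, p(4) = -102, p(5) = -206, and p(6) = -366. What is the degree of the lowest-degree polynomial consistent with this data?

Forward differences of the values at n = 1, 2, 3, 4, 5, 6:
  p  : -6  -14  -42  -102  -206  -366
  Δ  : -8  -28  -60  -104  -160
  Δ^2: -20  -32  -44  -56
  Δ^3: -12  -12  -12
  Δ^4: 0  0
  Δ^5: 0
The third differences are constant (-12) and nonzero, while all higher differences vanish, so the minimal degree is 3.

3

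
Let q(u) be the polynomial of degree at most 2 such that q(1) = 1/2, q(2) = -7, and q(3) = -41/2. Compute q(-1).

-5/2

Write q(u) = au^2 + bu + c. Substituting each data point gives a linear system:
  a + b + c = 1/2
  4a + 2b + c = -7
  9a + 3b + c = -41/2
Solving the system yields a = -3, b = 3/2, c = 2.
So q(u) = -3u^2 + (3/2)u + 2.
Then q(-1) = -5/2.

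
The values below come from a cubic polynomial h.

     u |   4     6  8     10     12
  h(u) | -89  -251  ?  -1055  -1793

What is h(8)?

-557

On equispaced nodes a degree-3 polynomial has vanishing fourth forward difference, so
  h(4) - 4·h(6) + 6·h(8) - 4·h(10) + h(12) = 0.
Substituting the known values and solving for h(8):
  6·h(8) = -3342
  h(8) = -557.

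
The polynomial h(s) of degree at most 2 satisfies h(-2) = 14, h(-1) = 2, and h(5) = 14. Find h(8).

Write h(s) = as^2 + bs + c. Substituting each data point gives a linear system:
  4a - 2b + c = 14
  a - b + c = 2
  25a + 5b + c = 14
Solving the system yields a = 2, b = -6, c = -6.
So h(s) = 2s^2 - 6s - 6.
Then h(8) = 74.

74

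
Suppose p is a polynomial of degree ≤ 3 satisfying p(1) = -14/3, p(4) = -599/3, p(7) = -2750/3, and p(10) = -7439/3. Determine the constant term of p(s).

Write p(s) = as^3 + bs^2 + cs + d. Substituting each data point gives a linear system:
  a + b + c + d = -14/3
  64a + 16b + 4c + d = -599/3
  343a + 49b + 7c + d = -2750/3
  1000a + 100b + 10c + d = -7439/3
Solving the system yields a = -2, b = -5, c = 2, d = 1/3.
So p(s) = -2s^3 - 5s^2 + 2s + 1/3.
The constant term is 1/3.

1/3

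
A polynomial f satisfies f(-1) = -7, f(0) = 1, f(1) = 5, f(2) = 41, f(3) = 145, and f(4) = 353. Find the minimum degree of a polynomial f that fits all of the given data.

3

Forward differences of the values at t = -1, 0, 1, 2, 3, 4:
  f  : -7  1  5  41  145  353
  Δ  : 8  4  36  104  208
  Δ^2: -4  32  68  104
  Δ^3: 36  36  36
  Δ^4: 0  0
  Δ^5: 0
The third differences are constant (36) and nonzero, while all higher differences vanish, so the minimal degree is 3.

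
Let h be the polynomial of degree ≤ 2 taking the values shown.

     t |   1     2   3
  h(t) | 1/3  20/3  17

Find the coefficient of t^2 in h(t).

Write h(t) = at^2 + bt + c. Substituting each data point gives a linear system:
  a + b + c = 1/3
  4a + 2b + c = 20/3
  9a + 3b + c = 17
Solving the system yields a = 2, b = 1/3, c = -2.
So h(t) = 2t^2 + (1/3)t - 2.
The leading coefficient is 2.

2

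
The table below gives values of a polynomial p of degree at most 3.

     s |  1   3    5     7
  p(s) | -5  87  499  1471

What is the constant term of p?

Write p(s) = as^3 + bs^2 + cs + d. Substituting each data point gives a linear system:
  a + b + c + d = -5
  27a + 9b + 3c + d = 87
  125a + 25b + 5c + d = 499
  343a + 49b + 7c + d = 1471
Solving the system yields a = 5, b = -5, c = 1, d = -6.
So p(s) = 5s^3 - 5s^2 + s - 6.
The constant term is -6.

-6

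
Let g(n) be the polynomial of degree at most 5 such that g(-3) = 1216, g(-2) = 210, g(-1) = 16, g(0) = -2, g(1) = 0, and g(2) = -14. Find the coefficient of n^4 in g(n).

Write g(n) = an^5 + bn^4 + cn^3 + dn^2 + en + k. Substituting each data point gives a linear system:
  -243a + 81b - 27c + 9d - 3e + k = 1216
  -32a + 16b - 8c + 4d - 2e + k = 210
  -a + b - c + d - e + k = 16
  k = -2
  a + b + c + d + e + k = 0
  32a + 16b + 8c + 4d + 2e + k = -14
Solving the system yields a = -3, b = 5, c = -1, d = 5, e = -4, k = -2.
So g(n) = -3n⁵ + 5n⁴ - n³ + 5n² - 4n - 2.
The coefficient of n^4 is 5.

5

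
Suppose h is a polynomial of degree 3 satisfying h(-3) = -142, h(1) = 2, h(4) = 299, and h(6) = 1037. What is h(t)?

h(t) = 5t^3 - t^2 - t - 1

Write h(t) = at^3 + bt^2 + ct + d. Substituting each data point gives a linear system:
  -27a + 9b - 3c + d = -142
  a + b + c + d = 2
  64a + 16b + 4c + d = 299
  216a + 36b + 6c + d = 1037
Solving the system yields a = 5, b = -1, c = -1, d = -1.
So h(t) = 5t³ - t² - t - 1.
Check: h(-3) = -142. ✓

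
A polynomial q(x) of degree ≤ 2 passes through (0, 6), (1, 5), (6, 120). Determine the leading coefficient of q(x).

Write q(x) = ax^2 + bx + c. Substituting each data point gives a linear system:
  c = 6
  a + b + c = 5
  36a + 6b + c = 120
Solving the system yields a = 4, b = -5, c = 6.
So q(x) = 4x² - 5x + 6.
The leading coefficient is 4.

4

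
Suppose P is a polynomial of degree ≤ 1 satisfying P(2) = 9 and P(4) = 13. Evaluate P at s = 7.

Write P(s) = as + b. Substituting each data point gives a linear system:
  2a + b = 9
  4a + b = 13
Solving the system yields a = 2, b = 5.
So P(s) = 2s + 5.
Then P(7) = 19.

19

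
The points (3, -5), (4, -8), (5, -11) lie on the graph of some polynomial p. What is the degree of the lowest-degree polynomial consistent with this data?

1

Forward differences of the values at s = 3, 4, 5:
  p  : -5  -8  -11
  Δ  : -3  -3
  Δ^2: 0
The first differences are constant (-3) and nonzero, while all higher differences vanish, so the minimal degree is 1.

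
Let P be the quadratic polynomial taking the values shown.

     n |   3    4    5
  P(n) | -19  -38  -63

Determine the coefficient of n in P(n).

Write P(n) = an^2 + bn + c. Substituting each data point gives a linear system:
  9a + 3b + c = -19
  16a + 4b + c = -38
  25a + 5b + c = -63
Solving the system yields a = -3, b = 2, c = 2.
So P(n) = -3n^2 + 2n + 2.
The coefficient of n is 2.

2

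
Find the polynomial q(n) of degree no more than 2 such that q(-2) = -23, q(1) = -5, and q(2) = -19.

Write q(n) = an^2 + bn + c. Substituting each data point gives a linear system:
  4a - 2b + c = -23
  a + b + c = -5
  4a + 2b + c = -19
Solving the system yields a = -5, b = 1, c = -1.
So q(n) = -5n^2 + n - 1.
Check: q(-2) = -23. ✓

q(n) = -5n^2 + n - 1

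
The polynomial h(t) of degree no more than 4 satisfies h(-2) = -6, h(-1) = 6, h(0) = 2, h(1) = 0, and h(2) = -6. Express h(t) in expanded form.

h(t) = -t^4 + t^3 + 2t^2 - 4t + 2

Write h(t) = at^4 + bt^3 + ct^2 + dt + e. Substituting each data point gives a linear system:
  16a - 8b + 4c - 2d + e = -6
  a - b + c - d + e = 6
  e = 2
  a + b + c + d + e = 0
  16a + 8b + 4c + 2d + e = -6
Solving the system yields a = -1, b = 1, c = 2, d = -4, e = 2.
So h(t) = -t^4 + t^3 + 2t^2 - 4t + 2.
Check: h(0) = 2. ✓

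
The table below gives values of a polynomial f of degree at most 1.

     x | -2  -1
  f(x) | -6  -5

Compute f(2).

Write f(x) = ax + b. Substituting each data point gives a linear system:
  -2a + b = -6
  -a + b = -5
Solving the system yields a = 1, b = -4.
So f(x) = x - 4.
Then f(2) = -2.

-2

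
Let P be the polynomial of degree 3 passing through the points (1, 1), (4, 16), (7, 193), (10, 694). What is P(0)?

Write P(x) = ax^3 + bx^2 + cx + d. Substituting each data point gives a linear system:
  a + b + c + d = 1
  64a + 16b + 4c + d = 16
  343a + 49b + 7c + d = 193
  1000a + 100b + 10c + d = 694
Solving the system yields a = 1, b = -3, c = -1, d = 4.
So P(x) = x³ - 3x² - x + 4.
Then P(0) = 4.

4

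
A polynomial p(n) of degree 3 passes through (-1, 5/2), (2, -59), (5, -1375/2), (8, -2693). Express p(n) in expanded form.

p(n) = -5n^3 - (3/2)n^2 - 4n - 5

Using the Lagrange interpolation formula with nodes -1, 2, 5, 8:
  L_0(n) = (n - 2)(n - 5)(n - 8) / -162
  L_1(n) = (n + 1)(n - 5)(n - 8) / 54
  L_2(n) = (n + 1)(n - 2)(n - 8) / -54
  L_3(n) = (n + 1)(n - 2)(n - 5) / 162
Then p(n) = 5/2·L_0(n) - 59·L_1(n) - 1375/2·L_2(n) - 2693·L_3(n).
Expanding and collecting terms gives p(n) = -5n³ - (3/2)n² - 4n - 5.
Check: p(-1) = 5/2. ✓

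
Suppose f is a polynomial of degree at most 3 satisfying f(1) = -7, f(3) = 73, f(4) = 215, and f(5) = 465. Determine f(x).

Write f(x) = ax^3 + bx^2 + cx + d. Substituting each data point gives a linear system:
  a + b + c + d = -7
  27a + 9b + 3c + d = 73
  64a + 16b + 4c + d = 215
  125a + 25b + 5c + d = 465
Solving the system yields a = 5, b = -6, c = -1, d = -5.
So f(x) = 5x^3 - 6x^2 - x - 5.
Check: f(1) = -7. ✓

f(x) = 5x^3 - 6x^2 - x - 5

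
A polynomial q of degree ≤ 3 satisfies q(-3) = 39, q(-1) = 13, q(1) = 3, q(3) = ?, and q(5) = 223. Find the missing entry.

57

On equispaced nodes a degree-3 polynomial has vanishing fourth forward difference, so
  q(-3) - 4·q(-1) + 6·q(1) - 4·q(3) + q(5) = 0.
Substituting the known values and solving for q(3):
  -4·q(3) = -228
  q(3) = 57.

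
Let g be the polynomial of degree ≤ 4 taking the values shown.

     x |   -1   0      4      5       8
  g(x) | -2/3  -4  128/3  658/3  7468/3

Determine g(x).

Write g(x) = ax^4 + bx^3 + cx^2 + dx + e. Substituting each data point gives a linear system:
  a - b + c - d + e = -2/3
  e = -4
  256a + 64b + 16c + 4d + e = 128/3
  625a + 125b + 25c + 5d + e = 658/3
  4096a + 512b + 64c + 8d + e = 7468/3
Solving the system yields a = 1, b = -3, c = -1, d = -1/3, e = -4.
So g(x) = x⁴ - 3x³ - x² - (1/3)x - 4.
Check: g(-1) = -2/3. ✓

g(x) = x^4 - 3x^3 - x^2 - (1/3)x - 4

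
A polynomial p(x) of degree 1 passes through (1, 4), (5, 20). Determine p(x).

Using the Lagrange interpolation formula with nodes 1, 5:
  L_0(x) = (x - 5) / -4
  L_1(x) = (x - 1) / 4
Then p(x) = 4·L_0(x) + 20·L_1(x).
Expanding and collecting terms gives p(x) = 4x.
Check: p(1) = 4. ✓

p(x) = 4x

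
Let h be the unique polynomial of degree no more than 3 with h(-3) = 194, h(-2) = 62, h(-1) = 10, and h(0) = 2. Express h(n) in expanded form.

h(n) = -6n^3 + 4n^2 + 2n + 2

Write h(n) = an^3 + bn^2 + cn + d. Substituting each data point gives a linear system:
  -27a + 9b - 3c + d = 194
  -8a + 4b - 2c + d = 62
  -a + b - c + d = 10
  d = 2
Solving the system yields a = -6, b = 4, c = 2, d = 2.
So h(n) = -6n^3 + 4n^2 + 2n + 2.
Check: h(-3) = 194. ✓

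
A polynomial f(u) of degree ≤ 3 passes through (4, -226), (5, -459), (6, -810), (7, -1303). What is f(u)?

f(u) = -4u^3 + u^2 + 2u + 6

Using the Lagrange interpolation formula with nodes 4, 5, 6, 7:
  L_0(u) = (u - 5)(u - 6)(u - 7) / -6
  L_1(u) = (u - 4)(u - 6)(u - 7) / 2
  L_2(u) = (u - 4)(u - 5)(u - 7) / -2
  L_3(u) = (u - 4)(u - 5)(u - 6) / 6
Then f(u) = -226·L_0(u) - 459·L_1(u) - 810·L_2(u) - 1303·L_3(u).
Expanding and collecting terms gives f(u) = -4u³ + u² + 2u + 6.
Check: f(7) = -1303. ✓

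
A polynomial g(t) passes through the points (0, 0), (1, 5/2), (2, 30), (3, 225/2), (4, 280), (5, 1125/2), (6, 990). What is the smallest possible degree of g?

Forward differences of the values at t = 0, 1, 2, 3, 4, 5, 6:
  g  : 0  5/2  30  225/2  280  1125/2  990
  Δ  : 5/2  55/2  165/2  335/2  565/2  855/2
  Δ^2: 25  55  85  115  145
  Δ^3: 30  30  30  30
  Δ^4: 0  0  0
  Δ^5: 0  0
  Δ^6: 0
The third differences are constant (30) and nonzero, while all higher differences vanish, so the minimal degree is 3.

3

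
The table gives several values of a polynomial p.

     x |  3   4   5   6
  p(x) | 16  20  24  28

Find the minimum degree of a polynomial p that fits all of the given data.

Forward differences of the values at x = 3, 4, 5, 6:
  p  : 16  20  24  28
  Δ  : 4  4  4
  Δ^2: 0  0
  Δ^3: 0
The first differences are constant (4) and nonzero, while all higher differences vanish, so the minimal degree is 1.

1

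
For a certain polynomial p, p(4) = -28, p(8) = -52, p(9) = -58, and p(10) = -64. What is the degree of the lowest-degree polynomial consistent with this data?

1

Divided differences on the nodes 4, 8, 9, 10:
  order 0: -28  -52  -58  -64
  order 1: -6  -6  -6
  order 2: 0  0
  order 3: 0
The order-1 divided differences are all -6 (nonzero) and every higher order vanishes, so the data lies on a polynomial of degree exactly 1.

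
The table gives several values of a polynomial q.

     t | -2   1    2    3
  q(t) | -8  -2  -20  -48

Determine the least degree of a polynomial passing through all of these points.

2

Divided differences on the nodes -2, 1, 2, 3:
  order 0: -8  -2  -20  -48
  order 1: 2  -18  -28
  order 2: -5  -5
  order 3: 0
The order-2 divided differences are all -5 (nonzero) and every higher order vanishes, so the data lies on a polynomial of degree exactly 2.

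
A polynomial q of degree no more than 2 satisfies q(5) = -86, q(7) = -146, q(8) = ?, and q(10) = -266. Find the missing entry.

-182

The 3 known points determine the degree-2 polynomial uniquely.
Write q(u) = au^2 + bu + c. Substituting each data point gives a linear system:
  25a + 5b + c = -86
  49a + 7b + c = -146
  100a + 10b + c = -266
Solving the system yields a = -2, b = -6, c = -6.
So q(u) = -2u² - 6u - 6.
Then q(8) = -182.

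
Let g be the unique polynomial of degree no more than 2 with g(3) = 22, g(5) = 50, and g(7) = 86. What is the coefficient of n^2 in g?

1

Write g(n) = an^2 + bn + c. Substituting each data point gives a linear system:
  9a + 3b + c = 22
  25a + 5b + c = 50
  49a + 7b + c = 86
Solving the system yields a = 1, b = 6, c = -5.
So g(n) = n^2 + 6n - 5.
The leading coefficient is 1.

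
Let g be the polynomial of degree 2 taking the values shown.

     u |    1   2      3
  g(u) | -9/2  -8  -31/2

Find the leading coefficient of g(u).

-2

Write g(u) = au^2 + bu + c. Substituting each data point gives a linear system:
  a + b + c = -9/2
  4a + 2b + c = -8
  9a + 3b + c = -31/2
Solving the system yields a = -2, b = 5/2, c = -5.
So g(u) = -2u^2 + (5/2)u - 5.
The leading coefficient is -2.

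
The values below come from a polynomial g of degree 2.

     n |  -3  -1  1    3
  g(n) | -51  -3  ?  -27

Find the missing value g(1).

The 3 known points determine the degree-2 polynomial uniquely.
Write g(n) = an^2 + bn + c. Substituting each data point gives a linear system:
  9a - 3b + c = -51
  a - b + c = -3
  9a + 3b + c = -27
Solving the system yields a = -5, b = 4, c = 6.
So g(n) = -5n^2 + 4n + 6.
Then g(1) = 5.

5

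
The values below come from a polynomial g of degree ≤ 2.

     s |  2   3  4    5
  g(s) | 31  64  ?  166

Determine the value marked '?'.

109

On equispaced nodes a degree-2 polynomial has vanishing third forward difference, so
  - g(2) + 3·g(3) - 3·g(4) + g(5) = 0.
Substituting the known values and solving for g(4):
  -3·g(4) = -327
  g(4) = 109.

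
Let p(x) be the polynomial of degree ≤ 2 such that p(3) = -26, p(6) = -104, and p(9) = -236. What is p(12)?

Using the Lagrange interpolation formula with nodes 3, 6, 9:
  L_0(x) = (x - 6)(x - 9) / 18
  L_1(x) = (x - 3)(x - 9) / -9
  L_2(x) = (x - 3)(x - 6) / 18
Then p(x) = -26·L_0(x) - 104·L_1(x) - 236·L_2(x).
Expanding and collecting terms gives p(x) = -3x^2 + x - 2.
Evaluating at x = 12: p(12) = -422.

-422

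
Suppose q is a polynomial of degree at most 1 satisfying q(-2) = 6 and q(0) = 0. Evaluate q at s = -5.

15

Using the Lagrange interpolation formula with nodes -2, 0:
  L_0(s) = s / -2
  L_1(s) = (s + 2) / 2
Then q(s) = 6·L_0(s) + 0·L_1(s).
Expanding and collecting terms gives q(s) = -3s.
Evaluating at s = -5: q(-5) = 15.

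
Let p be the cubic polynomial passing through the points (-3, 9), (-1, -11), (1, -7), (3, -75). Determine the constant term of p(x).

-6

Write p(x) = ax^3 + bx^2 + cx + d. Substituting each data point gives a linear system:
  -27a + 9b - 3c + d = 9
  -a + b - c + d = -11
  a + b + c + d = -7
  27a + 9b + 3c + d = -75
Solving the system yields a = -2, b = -3, c = 4, d = -6.
So p(x) = -2x^3 - 3x^2 + 4x - 6.
The constant term is -6.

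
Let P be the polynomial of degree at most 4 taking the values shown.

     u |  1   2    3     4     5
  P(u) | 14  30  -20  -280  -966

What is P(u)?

Write P(u) = au^4 + bu^3 + cu^2 + du + e. Substituting each data point gives a linear system:
  a + b + c + d + e = 14
  16a + 8b + 4c + 2d + e = 30
  81a + 27b + 9c + 3d + e = -20
  256a + 64b + 16c + 4d + e = -280
  625a + 125b + 25c + 5d + e = -966
Solving the system yields a = -3, b = 6, c = 6, d = 1, e = 4.
So P(u) = -3u⁴ + 6u³ + 6u² + u + 4.
Check: P(1) = 14. ✓

P(u) = -3u^4 + 6u^3 + 6u^2 + u + 4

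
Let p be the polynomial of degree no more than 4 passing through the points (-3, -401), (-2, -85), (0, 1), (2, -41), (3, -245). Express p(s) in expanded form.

p(s) = -4s^4 + 3s^3 - s + 1

Write p(s) = as^4 + bs^3 + cs^2 + ds + e. Substituting each data point gives a linear system:
  81a - 27b + 9c - 3d + e = -401
  16a - 8b + 4c - 2d + e = -85
  e = 1
  16a + 8b + 4c + 2d + e = -41
  81a + 27b + 9c + 3d + e = -245
Solving the system yields a = -4, b = 3, c = 0, d = -1, e = 1.
So p(s) = -4s^4 + 3s^3 - s + 1.
Check: p(2) = -41. ✓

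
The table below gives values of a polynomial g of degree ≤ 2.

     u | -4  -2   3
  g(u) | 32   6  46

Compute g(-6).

Write g(u) = au^2 + bu + c. Substituting each data point gives a linear system:
  16a - 4b + c = 32
  4a - 2b + c = 6
  9a + 3b + c = 46
Solving the system yields a = 3, b = 5, c = 4.
So g(u) = 3u^2 + 5u + 4.
Then g(-6) = 82.

82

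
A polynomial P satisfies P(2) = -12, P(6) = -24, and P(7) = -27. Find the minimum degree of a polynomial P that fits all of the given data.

Divided differences on the nodes 2, 6, 7:
  order 0: -12  -24  -27
  order 1: -3  -3
  order 2: 0
The order-1 divided differences are all -3 (nonzero) and every higher order vanishes, so the data lies on a polynomial of degree exactly 1.

1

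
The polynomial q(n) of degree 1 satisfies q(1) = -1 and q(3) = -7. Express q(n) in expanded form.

q(n) = -3n + 2

Write q(n) = an + b. Substituting each data point gives a linear system:
  a + b = -1
  3a + b = -7
Solving the system yields a = -3, b = 2.
So q(n) = -3n + 2.
Check: q(1) = -1. ✓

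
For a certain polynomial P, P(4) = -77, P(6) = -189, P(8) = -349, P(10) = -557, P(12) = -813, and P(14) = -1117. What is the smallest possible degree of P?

Forward differences of the values at t = 4, 6, 8, 10, 12, 14:
  P  : -77  -189  -349  -557  -813  -1117
  Δ  : -112  -160  -208  -256  -304
  Δ^2: -48  -48  -48  -48
  Δ^3: 0  0  0
  Δ^4: 0  0
  Δ^5: 0
The second differences are constant (-48) and nonzero, while all higher differences vanish, so the minimal degree is 2.

2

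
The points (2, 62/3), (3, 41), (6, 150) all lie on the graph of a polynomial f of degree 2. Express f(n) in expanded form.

f(n) = 4n^2 + (1/3)n + 4

Using the Lagrange interpolation formula with nodes 2, 3, 6:
  L_0(n) = (n - 3)(n - 6) / 4
  L_1(n) = (n - 2)(n - 6) / -3
  L_2(n) = (n - 2)(n - 3) / 12
Then f(n) = 62/3·L_0(n) + 41·L_1(n) + 150·L_2(n).
Expanding and collecting terms gives f(n) = 4n^2 + (1/3)n + 4.
Check: f(3) = 41. ✓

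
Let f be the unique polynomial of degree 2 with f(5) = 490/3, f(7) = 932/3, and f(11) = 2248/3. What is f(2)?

Using the Lagrange interpolation formula with nodes 5, 7, 11:
  L_0(n) = (n - 7)(n - 11) / 12
  L_1(n) = (n - 5)(n - 11) / -8
  L_2(n) = (n - 5)(n - 7) / 24
Then f(n) = 490/3·L_0(n) + 932/3·L_1(n) + 2248/3·L_2(n).
Expanding and collecting terms gives f(n) = 6n^2 + (5/3)n + 5.
Evaluating at n = 2: f(2) = 97/3.

97/3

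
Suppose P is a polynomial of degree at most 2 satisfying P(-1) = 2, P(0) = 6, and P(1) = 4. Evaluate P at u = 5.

Forward differences of the values at u = -1, 0, 1:
  P  : 2  6  4
  Δ  : 4  -2
  Δ^2: -6
The second differences are constant, confirming degree 2.
Interpolating (Newton forward form) and evaluating at u = 5 gives P(5) = -64.

-64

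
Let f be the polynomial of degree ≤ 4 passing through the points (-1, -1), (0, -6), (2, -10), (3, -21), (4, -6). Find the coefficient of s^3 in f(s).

-5

Write f(s) = as^4 + bs^3 + cs^2 + ds + e. Substituting each data point gives a linear system:
  a - b + c - d + e = -1
  e = -6
  16a + 8b + 4c + 2d + e = -10
  81a + 27b + 9c + 3d + e = -21
  256a + 64b + 16c + 4d + e = -6
Solving the system yields a = 1, b = -5, c = 3, d = 4, e = -6.
So f(s) = s^4 - 5s^3 + 3s^2 + 4s - 6.
The coefficient of s^3 is -5.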